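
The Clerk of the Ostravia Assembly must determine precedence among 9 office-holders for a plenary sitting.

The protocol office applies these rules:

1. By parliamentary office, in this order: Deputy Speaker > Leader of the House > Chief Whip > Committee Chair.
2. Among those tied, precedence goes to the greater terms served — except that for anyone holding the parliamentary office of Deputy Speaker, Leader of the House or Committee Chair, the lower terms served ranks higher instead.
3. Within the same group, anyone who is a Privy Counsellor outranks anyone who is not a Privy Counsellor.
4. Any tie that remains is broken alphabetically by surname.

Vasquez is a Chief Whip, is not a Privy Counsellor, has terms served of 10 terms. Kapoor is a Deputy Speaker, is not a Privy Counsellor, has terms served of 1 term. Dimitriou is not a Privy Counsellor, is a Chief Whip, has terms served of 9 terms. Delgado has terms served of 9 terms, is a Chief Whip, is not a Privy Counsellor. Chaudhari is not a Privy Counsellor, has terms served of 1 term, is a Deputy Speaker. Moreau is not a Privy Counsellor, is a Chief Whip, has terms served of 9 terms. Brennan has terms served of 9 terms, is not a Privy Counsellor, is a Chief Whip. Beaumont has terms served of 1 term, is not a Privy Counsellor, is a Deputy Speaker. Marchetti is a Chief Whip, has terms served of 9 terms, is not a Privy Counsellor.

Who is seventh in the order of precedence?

Dimitriou

By parliamentary office: Beaumont, Chaudhari and Kapoor (Deputy Speaker); then Vasquez, Brennan, Delgado, Dimitriou, Marchetti and Moreau (Chief Whip).
Beaumont, Chaudhari and Kapoor all have terms served 1 term, so the next rule applies.
Beaumont, Chaudhari and Kapoor are each not a Privy Counsellor, so the next rule applies.
Among Beaumont, Chaudhari and Kapoor, alphabetically by surname: Beaumont before Chaudhari before Kapoor.
Among Vasquez, Brennan, Delgado, Dimitriou, Marchetti and Moreau, by terms served (higher first): Vasquez (10 terms) before Brennan, Delgado, Dimitriou, Marchetti and Moreau (9 terms).
Brennan, Delgado, Dimitriou, Marchetti and Moreau are each not a Privy Counsellor, so the next rule applies.
Among Brennan, Delgado, Dimitriou, Marchetti and Moreau, alphabetically by surname: Brennan before Delgado before Dimitriou before Marchetti before Moreau.
Order: Beaumont, Chaudhari, Kapoor, Vasquez, Brennan, Delgado, Dimitriou, Marchetti, Moreau.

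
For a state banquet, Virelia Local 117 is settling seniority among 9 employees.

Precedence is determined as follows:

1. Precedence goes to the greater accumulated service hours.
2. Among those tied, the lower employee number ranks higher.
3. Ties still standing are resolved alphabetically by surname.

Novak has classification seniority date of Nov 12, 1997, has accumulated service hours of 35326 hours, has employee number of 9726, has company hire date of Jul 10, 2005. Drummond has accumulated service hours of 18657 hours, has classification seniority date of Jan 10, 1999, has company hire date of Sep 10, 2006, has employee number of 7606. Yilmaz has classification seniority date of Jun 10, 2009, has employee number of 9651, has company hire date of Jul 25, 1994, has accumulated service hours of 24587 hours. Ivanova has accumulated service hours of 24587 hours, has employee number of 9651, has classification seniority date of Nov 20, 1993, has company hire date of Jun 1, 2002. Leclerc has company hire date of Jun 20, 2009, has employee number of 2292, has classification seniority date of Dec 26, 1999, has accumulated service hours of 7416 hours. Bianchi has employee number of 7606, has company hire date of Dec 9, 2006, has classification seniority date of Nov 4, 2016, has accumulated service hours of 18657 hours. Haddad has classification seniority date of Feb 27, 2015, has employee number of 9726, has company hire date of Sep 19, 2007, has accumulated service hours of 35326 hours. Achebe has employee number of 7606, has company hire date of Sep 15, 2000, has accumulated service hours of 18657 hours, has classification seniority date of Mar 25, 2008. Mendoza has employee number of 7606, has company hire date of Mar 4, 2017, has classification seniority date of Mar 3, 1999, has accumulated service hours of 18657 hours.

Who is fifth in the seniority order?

Achebe

By accumulated service hours (higher first): Haddad and Novak (both 35326 hours); then Ivanova and Yilmaz (both 24587 hours); then Achebe, Bianchi, Drummond and Mendoza (each 18657 hours); then Leclerc (7416 hours).
Haddad and Novak both have employee number 9726, so the next rule applies.
Among Haddad and Novak, alphabetically by surname: Haddad before Novak.
Ivanova and Yilmaz both have employee number 9651, so the next rule applies.
Among Ivanova and Yilmaz, alphabetically by surname: Ivanova before Yilmaz.
Achebe, Bianchi, Drummond and Mendoza all have employee number 7606, so the next rule applies.
Among Achebe, Bianchi, Drummond and Mendoza, alphabetically by surname: Achebe before Bianchi before Drummond before Mendoza.
Order: Haddad, Novak, Ivanova, Yilmaz, Achebe, Bianchi, Drummond, Mendoza, Leclerc.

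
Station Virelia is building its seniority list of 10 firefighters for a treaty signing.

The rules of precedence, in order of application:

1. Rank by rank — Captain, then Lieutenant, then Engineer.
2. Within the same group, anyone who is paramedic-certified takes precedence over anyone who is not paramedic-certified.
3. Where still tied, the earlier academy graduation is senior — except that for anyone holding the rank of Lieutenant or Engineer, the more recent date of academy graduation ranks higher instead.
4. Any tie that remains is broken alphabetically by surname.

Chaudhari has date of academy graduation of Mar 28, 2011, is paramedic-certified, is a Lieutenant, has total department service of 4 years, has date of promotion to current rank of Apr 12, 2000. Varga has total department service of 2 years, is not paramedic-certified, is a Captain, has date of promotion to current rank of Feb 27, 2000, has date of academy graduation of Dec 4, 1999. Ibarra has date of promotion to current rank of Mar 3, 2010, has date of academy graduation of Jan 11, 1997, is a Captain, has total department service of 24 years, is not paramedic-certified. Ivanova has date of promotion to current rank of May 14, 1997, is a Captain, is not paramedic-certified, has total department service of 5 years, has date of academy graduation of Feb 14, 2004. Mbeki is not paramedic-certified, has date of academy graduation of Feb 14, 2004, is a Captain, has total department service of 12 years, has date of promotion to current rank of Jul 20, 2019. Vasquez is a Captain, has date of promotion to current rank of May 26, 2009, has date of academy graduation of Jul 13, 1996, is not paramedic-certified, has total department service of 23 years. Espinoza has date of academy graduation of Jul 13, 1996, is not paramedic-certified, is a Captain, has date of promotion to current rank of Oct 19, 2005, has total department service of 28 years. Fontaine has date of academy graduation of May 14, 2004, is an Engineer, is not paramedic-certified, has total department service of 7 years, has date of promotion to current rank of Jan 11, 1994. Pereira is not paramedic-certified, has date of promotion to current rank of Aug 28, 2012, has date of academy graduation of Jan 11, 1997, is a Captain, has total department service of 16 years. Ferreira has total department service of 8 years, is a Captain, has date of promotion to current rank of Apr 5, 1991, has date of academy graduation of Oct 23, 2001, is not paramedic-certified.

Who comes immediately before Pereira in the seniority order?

Ibarra

By rank: Espinoza, Vasquez, Ibarra, Pereira, Varga, Ferreira, Ivanova and Mbeki (Captain); then Chaudhari (Lieutenant); then Fontaine (Engineer).
Espinoza, Vasquez, Ibarra, Pereira, Varga, Ferreira, Ivanova and Mbeki are each not paramedic-certified, so the next rule applies.
Among Espinoza, Vasquez, Ibarra, Pereira, Varga, Ferreira, Ivanova and Mbeki, by date of academy graduation (earlier first): Espinoza and Vasquez (Jul 13, 1996) before Ibarra and Pereira (Jan 11, 1997) before Varga (Dec 4, 1999) before Ferreira (Oct 23, 2001) before Ivanova and Mbeki (Feb 14, 2004).
Among Espinoza and Vasquez, alphabetically by surname: Espinoza before Vasquez.
Among Ibarra and Pereira, alphabetically by surname: Ibarra before Pereira.
Among Ivanova and Mbeki, alphabetically by surname: Ivanova before Mbeki.
Order: Espinoza, Vasquez, Ibarra, Pereira, Varga, Ferreira, Ivanova, Mbeki, Chaudhari, Fontaine.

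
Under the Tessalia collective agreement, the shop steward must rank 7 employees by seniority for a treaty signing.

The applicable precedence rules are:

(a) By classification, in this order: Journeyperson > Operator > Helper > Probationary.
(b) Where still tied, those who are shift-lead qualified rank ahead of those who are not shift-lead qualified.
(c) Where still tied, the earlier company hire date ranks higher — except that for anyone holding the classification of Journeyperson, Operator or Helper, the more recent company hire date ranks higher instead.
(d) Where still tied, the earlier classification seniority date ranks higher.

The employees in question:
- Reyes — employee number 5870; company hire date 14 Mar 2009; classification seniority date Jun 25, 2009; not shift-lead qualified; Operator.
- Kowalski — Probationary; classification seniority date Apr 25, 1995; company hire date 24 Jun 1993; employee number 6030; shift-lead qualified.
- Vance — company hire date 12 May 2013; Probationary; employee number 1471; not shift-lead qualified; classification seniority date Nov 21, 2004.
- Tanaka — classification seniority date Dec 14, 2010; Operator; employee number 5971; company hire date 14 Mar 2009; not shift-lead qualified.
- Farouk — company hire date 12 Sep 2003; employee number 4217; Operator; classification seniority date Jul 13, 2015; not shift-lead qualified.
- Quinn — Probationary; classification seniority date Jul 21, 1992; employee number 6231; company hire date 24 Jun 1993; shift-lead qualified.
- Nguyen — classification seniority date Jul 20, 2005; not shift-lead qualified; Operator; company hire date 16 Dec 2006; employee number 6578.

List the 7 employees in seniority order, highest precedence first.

Reyes, Tanaka, Nguyen, Farouk, Quinn, Kowalski, Vance

By classification: Reyes, Tanaka, Nguyen and Farouk (Operator); then Quinn, Kowalski and Vance (Probationary).
Reyes, Tanaka, Nguyen and Farouk are each not shift-lead qualified, so the next rule applies.
Among Reyes, Tanaka, Nguyen and Farouk, by company hire date (later first) (reversed rule for this group): Reyes and Tanaka (14 Mar 2009) before Nguyen (16 Dec 2006) before Farouk (12 Sep 2003).
Among Reyes and Tanaka, by classification seniority date (earlier first): Reyes (Jun 25, 2009) before Tanaka (Dec 14, 2010).
Among Quinn, Kowalski and Vance, shift-lead qualified before not shift-lead qualified: Quinn and Kowalski (shift-lead qualified) before Vance (not shift-lead qualified).
Quinn and Kowalski both have company hire date 24 Jun 1993, so the next rule applies.
Among Quinn and Kowalski, by classification seniority date (earlier first): Quinn (Jul 21, 1992) before Kowalski (Apr 25, 1995).
Full order: Reyes, Tanaka, Nguyen, Farouk, Quinn, Kowalski, Vance.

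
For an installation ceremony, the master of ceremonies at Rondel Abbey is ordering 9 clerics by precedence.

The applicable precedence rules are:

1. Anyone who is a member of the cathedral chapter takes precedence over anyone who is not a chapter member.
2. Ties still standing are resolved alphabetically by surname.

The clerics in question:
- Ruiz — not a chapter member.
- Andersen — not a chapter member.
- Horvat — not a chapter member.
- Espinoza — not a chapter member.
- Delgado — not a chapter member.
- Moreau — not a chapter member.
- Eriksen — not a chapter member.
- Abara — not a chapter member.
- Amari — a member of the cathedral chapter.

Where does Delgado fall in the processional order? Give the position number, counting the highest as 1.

4

By the first rule: Amari (a member of the cathedral chapter); then Abara, Andersen, Delgado, Eriksen, Espinoza, Horvat, Moreau and Ruiz (each not a chapter member).
Among Abara, Andersen, Delgado, Eriksen, Espinoza, Horvat, Moreau and Ruiz, alphabetically by surname: Abara before Andersen before Delgado before Eriksen before Espinoza before Horvat before Moreau before Ruiz.
Order: Amari, Abara, Andersen, Delgado, Eriksen, Espinoza, Horvat, Moreau, Ruiz. So position 4.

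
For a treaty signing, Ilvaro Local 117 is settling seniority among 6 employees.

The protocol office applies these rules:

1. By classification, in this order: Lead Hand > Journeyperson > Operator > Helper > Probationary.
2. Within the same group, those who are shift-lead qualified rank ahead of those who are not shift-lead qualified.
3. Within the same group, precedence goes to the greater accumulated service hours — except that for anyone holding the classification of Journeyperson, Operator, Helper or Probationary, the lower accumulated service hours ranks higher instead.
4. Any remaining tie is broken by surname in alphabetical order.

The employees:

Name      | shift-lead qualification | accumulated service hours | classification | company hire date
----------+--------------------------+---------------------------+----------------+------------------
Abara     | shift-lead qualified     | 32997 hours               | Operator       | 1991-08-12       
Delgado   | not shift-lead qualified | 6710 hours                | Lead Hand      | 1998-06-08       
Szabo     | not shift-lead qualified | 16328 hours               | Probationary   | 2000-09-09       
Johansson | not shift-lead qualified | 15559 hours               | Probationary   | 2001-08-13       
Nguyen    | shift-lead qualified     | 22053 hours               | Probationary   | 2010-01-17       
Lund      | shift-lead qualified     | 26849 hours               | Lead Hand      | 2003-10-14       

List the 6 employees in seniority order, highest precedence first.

By classification: Lund and Delgado (Lead Hand); then Abara (Operator); then Nguyen, Johansson and Szabo (Probationary).
Among Lund and Delgado, shift-lead qualified before not shift-lead qualified: Lund (shift-lead qualified) before Delgado (not shift-lead qualified).
Among Nguyen, Johansson and Szabo, shift-lead qualified before not shift-lead qualified: Nguyen (shift-lead qualified) before Johansson and Szabo (not shift-lead qualified).
Among Johansson and Szabo, by accumulated service hours (lower first) (reversed rule for this group): Johansson (15559 hours) before Szabo (16328 hours).
Full order: Lund, Delgado, Abara, Nguyen, Johansson, Szabo.

Lund, Delgado, Abara, Nguyen, Johansson, Szabo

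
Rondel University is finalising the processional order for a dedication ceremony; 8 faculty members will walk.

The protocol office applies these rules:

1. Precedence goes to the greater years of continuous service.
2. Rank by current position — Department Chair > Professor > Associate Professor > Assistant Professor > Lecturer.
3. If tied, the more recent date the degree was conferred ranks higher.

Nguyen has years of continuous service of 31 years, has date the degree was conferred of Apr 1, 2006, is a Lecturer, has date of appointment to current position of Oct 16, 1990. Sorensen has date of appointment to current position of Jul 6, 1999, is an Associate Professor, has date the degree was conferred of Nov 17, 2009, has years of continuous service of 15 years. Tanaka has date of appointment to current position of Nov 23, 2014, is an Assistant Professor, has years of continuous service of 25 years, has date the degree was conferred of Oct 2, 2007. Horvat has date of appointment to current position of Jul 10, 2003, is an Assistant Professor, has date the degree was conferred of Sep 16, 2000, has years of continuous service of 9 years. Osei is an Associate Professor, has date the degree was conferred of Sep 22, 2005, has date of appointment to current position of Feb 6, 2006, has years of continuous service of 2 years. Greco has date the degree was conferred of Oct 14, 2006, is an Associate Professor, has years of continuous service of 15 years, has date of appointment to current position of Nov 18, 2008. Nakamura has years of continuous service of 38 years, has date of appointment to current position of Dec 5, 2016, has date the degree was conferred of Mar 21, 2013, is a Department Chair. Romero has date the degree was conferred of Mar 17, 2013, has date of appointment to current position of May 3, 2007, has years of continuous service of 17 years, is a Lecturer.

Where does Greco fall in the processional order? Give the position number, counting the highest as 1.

By years of continuous service (higher first): Nakamura (38 years); then Nguyen (31 years); then Tanaka (25 years); then Romero (17 years); then Sorensen and Greco (both 15 years); then Horvat (9 years); then Osei (2 years).
Sorensen and Greco are each Associate Professor, so the next rule applies.
Among Sorensen and Greco, by date the degree was conferred (later first): Sorensen (Nov 17, 2009) before Greco (Oct 14, 2006).
Order: Nakamura, Nguyen, Tanaka, Romero, Sorensen, Greco, Horvat, Osei. So position 6.

6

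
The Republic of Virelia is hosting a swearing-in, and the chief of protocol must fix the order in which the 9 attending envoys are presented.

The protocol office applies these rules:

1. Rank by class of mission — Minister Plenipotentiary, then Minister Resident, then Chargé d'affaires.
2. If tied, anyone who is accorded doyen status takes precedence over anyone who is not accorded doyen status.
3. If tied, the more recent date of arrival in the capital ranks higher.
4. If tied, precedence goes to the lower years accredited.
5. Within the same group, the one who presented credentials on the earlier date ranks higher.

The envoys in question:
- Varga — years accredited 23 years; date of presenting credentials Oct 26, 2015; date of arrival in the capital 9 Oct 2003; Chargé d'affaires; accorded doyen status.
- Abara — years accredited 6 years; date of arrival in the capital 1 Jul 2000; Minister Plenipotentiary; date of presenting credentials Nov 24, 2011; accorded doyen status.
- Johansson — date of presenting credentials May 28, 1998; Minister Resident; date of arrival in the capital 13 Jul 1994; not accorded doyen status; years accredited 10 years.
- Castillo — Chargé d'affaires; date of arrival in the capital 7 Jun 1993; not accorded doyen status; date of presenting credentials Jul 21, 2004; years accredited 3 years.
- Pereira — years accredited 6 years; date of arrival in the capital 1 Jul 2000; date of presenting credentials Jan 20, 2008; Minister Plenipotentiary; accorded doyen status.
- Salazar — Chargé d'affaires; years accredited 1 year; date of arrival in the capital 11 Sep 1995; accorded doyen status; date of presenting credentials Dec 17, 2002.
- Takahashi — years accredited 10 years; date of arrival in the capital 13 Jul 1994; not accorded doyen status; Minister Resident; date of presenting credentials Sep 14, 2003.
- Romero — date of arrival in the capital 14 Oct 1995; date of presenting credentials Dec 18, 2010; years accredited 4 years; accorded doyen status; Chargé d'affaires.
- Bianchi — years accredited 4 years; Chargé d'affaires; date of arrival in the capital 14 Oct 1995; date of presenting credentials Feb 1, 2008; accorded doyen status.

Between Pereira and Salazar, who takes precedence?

By class of mission: Pereira and Abara (Minister Plenipotentiary); then Johansson and Takahashi (Minister Resident); then Varga, Bianchi, Romero, Salazar and Castillo (Chargé d'affaires).
Pereira and Abara are each accorded doyen status, so the next rule applies.
Pereira and Abara both have date of arrival in the capital 1 Jul 2000, so the next rule applies.
Pereira and Abara both have years accredited 6 years, so the next rule applies.
Among Pereira and Abara, by date of presenting credentials (earlier first): Pereira (Jan 20, 2008) before Abara (Nov 24, 2011).
Johansson and Takahashi are each not accorded doyen status, so the next rule applies.
Johansson and Takahashi both have date of arrival in the capital 13 Jul 1994, so the next rule applies.
Johansson and Takahashi both have years accredited 10 years, so the next rule applies.
Among Johansson and Takahashi, by date of presenting credentials (earlier first): Johansson (May 28, 1998) before Takahashi (Sep 14, 2003).
Among Varga, Bianchi, Romero, Salazar and Castillo, accorded doyen status before not accorded doyen status: Varga, Bianchi, Romero and Salazar (accorded doyen status) before Castillo (not accorded doyen status).
Among Varga, Bianchi, Romero and Salazar, by date of arrival in the capital (later first): Varga (9 Oct 2003) before Bianchi and Romero (14 Oct 1995) before Salazar (11 Sep 1995).
Bianchi and Romero both have years accredited 4 years, so the next rule applies.
Among Bianchi and Romero, by date of presenting credentials (earlier first): Bianchi (Feb 1, 2008) before Romero (Dec 18, 2010).
So Pereira takes precedence.

Pereira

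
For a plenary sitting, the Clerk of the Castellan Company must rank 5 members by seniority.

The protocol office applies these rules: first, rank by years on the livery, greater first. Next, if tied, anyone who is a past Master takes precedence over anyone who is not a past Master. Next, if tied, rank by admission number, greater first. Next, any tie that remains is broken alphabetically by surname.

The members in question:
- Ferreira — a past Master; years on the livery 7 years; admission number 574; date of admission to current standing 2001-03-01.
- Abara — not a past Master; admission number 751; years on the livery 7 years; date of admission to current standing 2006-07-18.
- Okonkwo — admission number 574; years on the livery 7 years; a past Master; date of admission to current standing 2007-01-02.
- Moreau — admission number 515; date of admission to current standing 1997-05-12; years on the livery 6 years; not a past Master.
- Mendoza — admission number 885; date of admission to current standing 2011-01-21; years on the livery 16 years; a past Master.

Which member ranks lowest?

By years on the livery (higher first): Mendoza (16 years); then Ferreira, Okonkwo and Abara (each 7 years); then Moreau (6 years).
Among Ferreira, Okonkwo and Abara, a past Master before not a past Master: Ferreira and Okonkwo (a past Master) before Abara (not a past Master).
Ferreira and Okonkwo both have admission number 574, so the next rule applies.
Among Ferreira and Okonkwo, alphabetically by surname: Ferreira before Okonkwo.
Order: Mendoza, Ferreira, Okonkwo, Abara, Moreau.

Moreau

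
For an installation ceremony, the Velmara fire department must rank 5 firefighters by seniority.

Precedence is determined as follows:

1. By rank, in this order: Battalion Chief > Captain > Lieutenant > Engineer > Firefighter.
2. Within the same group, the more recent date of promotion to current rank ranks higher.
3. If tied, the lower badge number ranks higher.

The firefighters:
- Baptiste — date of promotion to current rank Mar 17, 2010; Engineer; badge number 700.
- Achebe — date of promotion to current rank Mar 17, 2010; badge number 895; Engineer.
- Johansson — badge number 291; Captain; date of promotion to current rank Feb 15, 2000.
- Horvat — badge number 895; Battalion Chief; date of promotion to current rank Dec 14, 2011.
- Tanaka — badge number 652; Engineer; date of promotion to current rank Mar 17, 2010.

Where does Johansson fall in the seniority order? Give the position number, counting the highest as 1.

By rank: Horvat (Battalion Chief); then Johansson (Captain); then Tanaka, Baptiste and Achebe (Engineer).
Tanaka, Baptiste and Achebe all have date of promotion to current rank Mar 17, 2010, so the next rule applies.
Among Tanaka, Baptiste and Achebe, by badge number (lower first): Tanaka (652) before Baptiste (700) before Achebe (895).
Order: Horvat, Johansson, Tanaka, Baptiste, Achebe. So position 2.

2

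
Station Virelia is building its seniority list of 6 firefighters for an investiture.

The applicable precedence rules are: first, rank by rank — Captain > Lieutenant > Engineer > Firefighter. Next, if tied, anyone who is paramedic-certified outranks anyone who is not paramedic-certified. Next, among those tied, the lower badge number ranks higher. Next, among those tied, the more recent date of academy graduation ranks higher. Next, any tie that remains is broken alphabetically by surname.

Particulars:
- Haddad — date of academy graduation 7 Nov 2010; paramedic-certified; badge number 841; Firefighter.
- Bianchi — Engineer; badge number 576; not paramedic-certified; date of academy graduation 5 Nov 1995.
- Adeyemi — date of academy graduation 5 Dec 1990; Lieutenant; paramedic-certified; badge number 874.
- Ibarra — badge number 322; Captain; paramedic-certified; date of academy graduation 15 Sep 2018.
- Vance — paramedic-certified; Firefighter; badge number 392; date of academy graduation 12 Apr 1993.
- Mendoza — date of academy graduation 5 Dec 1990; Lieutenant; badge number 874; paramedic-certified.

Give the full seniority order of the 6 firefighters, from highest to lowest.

Ibarra, Adeyemi, Mendoza, Bianchi, Vance, Haddad

By rank: Ibarra (Captain); then Adeyemi and Mendoza (Lieutenant); then Bianchi (Engineer); then Vance and Haddad (Firefighter).
Adeyemi and Mendoza are each paramedic-certified, so the next rule applies.
Adeyemi and Mendoza both have badge number 874, so the next rule applies.
Adeyemi and Mendoza both have date of academy graduation 5 Dec 1990, so the next rule applies.
Among Adeyemi and Mendoza, alphabetically by surname: Adeyemi before Mendoza.
Vance and Haddad are each paramedic-certified, so the next rule applies.
Among Vance and Haddad, by badge number (lower first): Vance (392) before Haddad (841).
Full order: Ibarra, Adeyemi, Mendoza, Bianchi, Vance, Haddad.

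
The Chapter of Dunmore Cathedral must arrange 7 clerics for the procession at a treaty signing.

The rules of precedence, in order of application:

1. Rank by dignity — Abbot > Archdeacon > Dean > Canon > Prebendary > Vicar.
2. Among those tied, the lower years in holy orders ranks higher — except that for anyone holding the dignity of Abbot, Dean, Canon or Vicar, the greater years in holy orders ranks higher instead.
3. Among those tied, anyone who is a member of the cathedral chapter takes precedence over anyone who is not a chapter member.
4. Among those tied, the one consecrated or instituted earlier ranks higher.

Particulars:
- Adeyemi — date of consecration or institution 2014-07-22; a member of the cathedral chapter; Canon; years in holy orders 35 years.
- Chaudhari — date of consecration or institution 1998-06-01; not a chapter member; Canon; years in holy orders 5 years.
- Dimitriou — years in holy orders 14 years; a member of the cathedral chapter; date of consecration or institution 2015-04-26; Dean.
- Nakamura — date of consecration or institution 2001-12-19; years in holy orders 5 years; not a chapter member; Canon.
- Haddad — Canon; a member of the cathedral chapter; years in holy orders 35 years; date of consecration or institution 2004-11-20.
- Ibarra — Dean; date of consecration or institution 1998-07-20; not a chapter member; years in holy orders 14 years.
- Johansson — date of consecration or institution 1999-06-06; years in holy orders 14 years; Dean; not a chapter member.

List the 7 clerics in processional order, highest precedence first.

Dimitriou, Ibarra, Johansson, Haddad, Adeyemi, Chaudhari, Nakamura

By dignity: Dimitriou, Ibarra and Johansson (Dean); then Haddad, Adeyemi, Chaudhari and Nakamura (Canon).
Dimitriou, Ibarra and Johansson all have years in holy orders 14 years, so the next rule applies.
Among Dimitriou, Ibarra and Johansson, a member of the cathedral chapter before not a chapter member: Dimitriou (a member of the cathedral chapter) before Ibarra and Johansson (not a chapter member).
Among Ibarra and Johansson, by date of consecration or institution (earlier first): Ibarra (1998-07-20) before Johansson (1999-06-06).
Among Haddad, Adeyemi, Chaudhari and Nakamura, by years in holy orders (higher first) (reversed rule for this group): Haddad and Adeyemi (35 years) before Chaudhari and Nakamura (5 years).
Haddad and Adeyemi are each a member of the cathedral chapter, so the next rule applies.
Among Haddad and Adeyemi, by date of consecration or institution (earlier first): Haddad (2004-11-20) before Adeyemi (2014-07-22).
Chaudhari and Nakamura are each not a chapter member, so the next rule applies.
Among Chaudhari and Nakamura, by date of consecration or institution (earlier first): Chaudhari (1998-06-01) before Nakamura (2001-12-19).
Full order: Dimitriou, Ibarra, Johansson, Haddad, Adeyemi, Chaudhari, Nakamura.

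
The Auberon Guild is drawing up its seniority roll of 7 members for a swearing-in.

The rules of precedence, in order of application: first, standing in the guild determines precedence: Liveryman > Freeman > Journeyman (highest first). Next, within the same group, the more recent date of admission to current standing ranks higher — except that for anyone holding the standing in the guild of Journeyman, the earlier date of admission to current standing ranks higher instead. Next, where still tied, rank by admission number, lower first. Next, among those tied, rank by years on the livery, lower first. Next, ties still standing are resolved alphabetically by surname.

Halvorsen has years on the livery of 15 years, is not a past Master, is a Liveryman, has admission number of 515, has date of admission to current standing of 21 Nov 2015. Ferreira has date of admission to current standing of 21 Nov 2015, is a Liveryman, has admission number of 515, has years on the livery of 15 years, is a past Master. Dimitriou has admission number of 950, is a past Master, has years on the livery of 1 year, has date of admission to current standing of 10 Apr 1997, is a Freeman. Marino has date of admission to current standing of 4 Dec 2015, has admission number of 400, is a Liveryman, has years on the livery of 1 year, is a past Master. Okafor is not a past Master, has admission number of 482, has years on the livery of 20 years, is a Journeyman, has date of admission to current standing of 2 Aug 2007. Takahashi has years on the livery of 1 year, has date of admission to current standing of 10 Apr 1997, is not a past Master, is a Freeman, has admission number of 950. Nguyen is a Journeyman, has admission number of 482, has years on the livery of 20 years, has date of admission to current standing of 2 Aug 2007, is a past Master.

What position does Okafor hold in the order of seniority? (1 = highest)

By standing in the guild: Marino, Ferreira and Halvorsen (Liveryman); then Dimitriou and Takahashi (Freeman); then Nguyen and Okafor (Journeyman).
Among Marino, Ferreira and Halvorsen, by date of admission to current standing (later first): Marino (4 Dec 2015) before Ferreira and Halvorsen (21 Nov 2015).
Ferreira and Halvorsen both have admission number 515, so the next rule applies.
Ferreira and Halvorsen both have years on the livery 15 years, so the next rule applies.
Among Ferreira and Halvorsen, alphabetically by surname: Ferreira before Halvorsen.
Dimitriou and Takahashi both have date of admission to current standing 10 Apr 1997, so the next rule applies.
Dimitriou and Takahashi both have admission number 950, so the next rule applies.
Dimitriou and Takahashi both have years on the livery 1 year, so the next rule applies.
Among Dimitriou and Takahashi, alphabetically by surname: Dimitriou before Takahashi.
Nguyen and Okafor both have date of admission to current standing 2 Aug 2007, so the next rule applies.
Nguyen and Okafor both have admission number 482, so the next rule applies.
Nguyen and Okafor both have years on the livery 20 years, so the next rule applies.
Among Nguyen and Okafor, alphabetically by surname: Nguyen before Okafor.
Order: Marino, Ferreira, Halvorsen, Dimitriou, Takahashi, Nguyen, Okafor. So position 7.

7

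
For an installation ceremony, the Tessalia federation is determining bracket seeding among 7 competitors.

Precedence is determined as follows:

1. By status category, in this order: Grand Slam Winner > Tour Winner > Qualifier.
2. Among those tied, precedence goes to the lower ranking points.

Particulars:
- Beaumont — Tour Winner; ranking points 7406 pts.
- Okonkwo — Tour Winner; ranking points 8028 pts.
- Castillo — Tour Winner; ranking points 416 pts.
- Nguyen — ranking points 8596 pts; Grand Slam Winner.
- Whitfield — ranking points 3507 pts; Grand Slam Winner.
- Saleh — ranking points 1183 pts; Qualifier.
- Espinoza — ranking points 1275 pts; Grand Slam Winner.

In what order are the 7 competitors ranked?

By status category: Espinoza, Whitfield and Nguyen (Grand Slam Winner); then Castillo, Beaumont and Okonkwo (Tour Winner); then Saleh (Qualifier).
Among Espinoza, Whitfield and Nguyen, by ranking points (lower first): Espinoza (1275 pts) before Whitfield (3507 pts) before Nguyen (8596 pts).
Among Castillo, Beaumont and Okonkwo, by ranking points (lower first): Castillo (416 pts) before Beaumont (7406 pts) before Okonkwo (8028 pts).
Full order: Espinoza, Whitfield, Nguyen, Castillo, Beaumont, Okonkwo, Saleh.

Espinoza, Whitfield, Nguyen, Castillo, Beaumont, Okonkwo, Saleh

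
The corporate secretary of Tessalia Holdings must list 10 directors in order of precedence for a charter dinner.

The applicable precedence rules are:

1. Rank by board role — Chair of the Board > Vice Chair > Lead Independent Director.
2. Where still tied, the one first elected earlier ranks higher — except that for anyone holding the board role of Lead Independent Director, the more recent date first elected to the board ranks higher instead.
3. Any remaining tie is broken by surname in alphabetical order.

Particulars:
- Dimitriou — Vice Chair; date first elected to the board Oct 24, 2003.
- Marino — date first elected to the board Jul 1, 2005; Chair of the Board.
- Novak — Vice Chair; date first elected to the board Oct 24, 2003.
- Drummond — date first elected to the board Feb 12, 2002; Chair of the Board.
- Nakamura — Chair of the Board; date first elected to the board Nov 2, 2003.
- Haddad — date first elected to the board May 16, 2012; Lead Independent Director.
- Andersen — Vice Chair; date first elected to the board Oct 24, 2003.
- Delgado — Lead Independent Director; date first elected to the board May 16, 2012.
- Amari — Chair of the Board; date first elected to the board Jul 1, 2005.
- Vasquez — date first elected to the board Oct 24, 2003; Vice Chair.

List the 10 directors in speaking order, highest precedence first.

Drummond, Nakamura, Amari, Marino, Andersen, Dimitriou, Novak, Vasquez, Delgado, Haddad

By board role: Drummond, Nakamura, Amari and Marino (Chair of the Board); then Andersen, Dimitriou, Novak and Vasquez (Vice Chair); then Delgado and Haddad (Lead Independent Director).
Among Drummond, Nakamura, Amari and Marino, by date first elected to the board (earlier first): Drummond (Feb 12, 2002) before Nakamura (Nov 2, 2003) before Amari and Marino (Jul 1, 2005).
Among Amari and Marino, alphabetically by surname: Amari before Marino.
Andersen, Dimitriou, Novak and Vasquez all have date first elected to the board Oct 24, 2003, so the next rule applies.
Among Andersen, Dimitriou, Novak and Vasquez, alphabetically by surname: Andersen before Dimitriou before Novak before Vasquez.
Delgado and Haddad both have date first elected to the board May 16, 2012, so the next rule applies.
Among Delgado and Haddad, alphabetically by surname: Delgado before Haddad.
Full order: Drummond, Nakamura, Amari, Marino, Andersen, Dimitriou, Novak, Vasquez, Delgado, Haddad.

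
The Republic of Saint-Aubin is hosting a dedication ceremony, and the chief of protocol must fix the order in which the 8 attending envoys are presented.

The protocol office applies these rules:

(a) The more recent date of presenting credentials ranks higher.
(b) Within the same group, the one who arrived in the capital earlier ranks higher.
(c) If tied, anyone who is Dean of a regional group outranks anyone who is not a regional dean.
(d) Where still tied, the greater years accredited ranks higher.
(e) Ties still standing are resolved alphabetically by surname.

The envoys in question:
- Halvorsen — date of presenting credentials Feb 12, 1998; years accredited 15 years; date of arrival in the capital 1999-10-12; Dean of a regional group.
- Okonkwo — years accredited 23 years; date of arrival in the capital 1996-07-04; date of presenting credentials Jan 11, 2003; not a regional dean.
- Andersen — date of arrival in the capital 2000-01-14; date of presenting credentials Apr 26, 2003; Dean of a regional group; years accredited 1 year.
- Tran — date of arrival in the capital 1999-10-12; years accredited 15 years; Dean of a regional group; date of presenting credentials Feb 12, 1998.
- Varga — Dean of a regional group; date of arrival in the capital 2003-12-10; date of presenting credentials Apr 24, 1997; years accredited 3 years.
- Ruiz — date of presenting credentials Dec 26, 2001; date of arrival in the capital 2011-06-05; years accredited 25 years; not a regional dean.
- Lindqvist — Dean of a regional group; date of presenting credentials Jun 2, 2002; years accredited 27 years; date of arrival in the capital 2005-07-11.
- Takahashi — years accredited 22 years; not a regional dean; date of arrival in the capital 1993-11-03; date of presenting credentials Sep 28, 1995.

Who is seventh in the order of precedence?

Varga

By date of presenting credentials (later first): Andersen (Apr 26, 2003); then Okonkwo (Jan 11, 2003); then Lindqvist (Jun 2, 2002); then Ruiz (Dec 26, 2001); then Halvorsen and Tran (both Feb 12, 1998); then Varga (Apr 24, 1997); then Takahashi (Sep 28, 1995).
Halvorsen and Tran both have date of arrival in the capital 1999-10-12, so the next rule applies.
Halvorsen and Tran are each Dean of a regional group, so the next rule applies.
Halvorsen and Tran both have years accredited 15 years, so the next rule applies.
Among Halvorsen and Tran, alphabetically by surname: Halvorsen before Tran.
Order: Andersen, Okonkwo, Lindqvist, Ruiz, Halvorsen, Tran, Varga, Takahashi.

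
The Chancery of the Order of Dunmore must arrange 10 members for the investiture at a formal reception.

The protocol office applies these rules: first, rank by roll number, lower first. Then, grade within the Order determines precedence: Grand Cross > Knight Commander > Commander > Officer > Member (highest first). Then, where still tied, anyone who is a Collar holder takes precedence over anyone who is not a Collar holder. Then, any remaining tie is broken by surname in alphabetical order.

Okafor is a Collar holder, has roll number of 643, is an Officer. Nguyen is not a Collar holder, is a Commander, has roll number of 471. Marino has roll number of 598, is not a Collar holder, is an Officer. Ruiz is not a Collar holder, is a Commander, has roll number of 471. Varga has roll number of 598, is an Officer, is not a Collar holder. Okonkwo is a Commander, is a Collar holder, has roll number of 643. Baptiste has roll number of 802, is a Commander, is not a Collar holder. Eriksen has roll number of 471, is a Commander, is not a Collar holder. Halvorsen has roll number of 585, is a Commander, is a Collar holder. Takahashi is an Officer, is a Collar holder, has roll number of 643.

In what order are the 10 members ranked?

Eriksen, Nguyen, Ruiz, Halvorsen, Marino, Varga, Okonkwo, Okafor, Takahashi, Baptiste

By roll number (lower first): Eriksen, Nguyen and Ruiz (each 471); then Halvorsen (585); then Marino and Varga (both 598); then Okonkwo, Okafor and Takahashi (each 643); then Baptiste (802).
Eriksen, Nguyen and Ruiz are each Commander, so the next rule applies.
Eriksen, Nguyen and Ruiz are each not a Collar holder, so the next rule applies.
Among Eriksen, Nguyen and Ruiz, alphabetically by surname: Eriksen before Nguyen before Ruiz.
Marino and Varga are each Officer, so the next rule applies.
Marino and Varga are each not a Collar holder, so the next rule applies.
Among Marino and Varga, alphabetically by surname: Marino before Varga.
Among Okonkwo, Okafor and Takahashi, by grade within the Order: Okonkwo (Commander) before Okafor and Takahashi (Officer).
Okafor and Takahashi are each a Collar holder, so the next rule applies.
Among Okafor and Takahashi, alphabetically by surname: Okafor before Takahashi.
Full order: Eriksen, Nguyen, Ruiz, Halvorsen, Marino, Varga, Okonkwo, Okafor, Takahashi, Baptiste.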